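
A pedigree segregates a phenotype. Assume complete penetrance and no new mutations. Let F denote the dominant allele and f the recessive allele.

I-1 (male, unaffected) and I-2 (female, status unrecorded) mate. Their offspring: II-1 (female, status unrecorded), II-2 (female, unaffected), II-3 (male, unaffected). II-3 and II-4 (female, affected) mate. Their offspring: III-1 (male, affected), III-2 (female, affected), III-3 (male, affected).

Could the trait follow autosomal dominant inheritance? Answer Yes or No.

A consistent assignment under autosomal dominant exists: I-1 ff, I-2 Ff, II-1 Ff, II-2 ff, II-3 ff, II-4 FF, III-1 Ff, III-2 Ff, III-3 Ff.
In this assignment every recorded phenotype matches its genotype and every non-founder's genotype is obtainable from its parents' genotypes, so the pedigree is consistent.

Yes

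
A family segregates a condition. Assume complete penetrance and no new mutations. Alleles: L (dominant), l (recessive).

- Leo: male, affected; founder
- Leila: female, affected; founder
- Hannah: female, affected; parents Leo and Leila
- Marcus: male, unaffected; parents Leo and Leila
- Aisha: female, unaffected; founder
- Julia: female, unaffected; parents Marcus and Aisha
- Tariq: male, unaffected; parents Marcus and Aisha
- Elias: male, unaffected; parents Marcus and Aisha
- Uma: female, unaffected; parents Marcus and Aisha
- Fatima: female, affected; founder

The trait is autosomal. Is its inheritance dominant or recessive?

dominant

Leo and Leila are both affected yet have an unaffected child Marcus. Under a recessive model two affected parents are homozygous and every child would be affected, so the trait cannot be recessive.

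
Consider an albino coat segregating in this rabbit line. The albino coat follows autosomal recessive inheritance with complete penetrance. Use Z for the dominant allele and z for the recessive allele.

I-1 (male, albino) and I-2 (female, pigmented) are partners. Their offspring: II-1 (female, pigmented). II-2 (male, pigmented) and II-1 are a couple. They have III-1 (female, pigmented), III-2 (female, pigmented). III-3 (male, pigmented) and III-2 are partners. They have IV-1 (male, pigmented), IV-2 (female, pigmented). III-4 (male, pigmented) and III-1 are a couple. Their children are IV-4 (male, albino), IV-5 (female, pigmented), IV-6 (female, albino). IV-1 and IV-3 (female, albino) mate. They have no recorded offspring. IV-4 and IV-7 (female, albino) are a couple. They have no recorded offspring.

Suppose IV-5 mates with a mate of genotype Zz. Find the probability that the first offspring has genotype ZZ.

1/3

III-4 is pigmented so carries Z and passed z to IV-4 (zz), so III-4 is Zz.
III-1 is pigmented so carries Z and passed z to IV-4 (zz), so III-1 is Zz.
IV-5 is a pigmented offspring of III-4 (Zz) × III-1 (Zz), whose cross gives 1/4 ZZ : 1/2 Zz : 1/4 zz; conditioning on being pigmented, IV-5 is ZZ with probability 1/3, Zz with probability 2/3.
Summing over parental genotype combinations, P(offspring has genotype ZZ) = 1/3·1/2 + 2/3·1/4 = 1/3.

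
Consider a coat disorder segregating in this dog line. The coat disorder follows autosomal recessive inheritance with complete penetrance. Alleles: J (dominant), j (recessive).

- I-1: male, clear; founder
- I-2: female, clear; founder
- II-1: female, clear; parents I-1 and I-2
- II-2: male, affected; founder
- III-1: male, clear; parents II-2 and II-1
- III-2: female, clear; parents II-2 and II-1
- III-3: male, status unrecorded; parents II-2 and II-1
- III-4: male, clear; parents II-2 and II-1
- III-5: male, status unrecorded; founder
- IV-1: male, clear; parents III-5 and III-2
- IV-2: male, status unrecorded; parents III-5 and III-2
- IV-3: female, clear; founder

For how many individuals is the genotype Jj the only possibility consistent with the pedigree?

3

Obligate heterozygotes: III-1 is clear so carries J and received j from II-2 (jj), so III-1 is Jj; III-2 is clear so carries J and received j from II-2 (jj), so III-2 is Jj; III-4 is clear so carries J and received j from II-2 (jj), so III-4 is Jj.
Every other individual is either homozygous by phenotype or has at least one consistent homozygous assignment, so the count is 3.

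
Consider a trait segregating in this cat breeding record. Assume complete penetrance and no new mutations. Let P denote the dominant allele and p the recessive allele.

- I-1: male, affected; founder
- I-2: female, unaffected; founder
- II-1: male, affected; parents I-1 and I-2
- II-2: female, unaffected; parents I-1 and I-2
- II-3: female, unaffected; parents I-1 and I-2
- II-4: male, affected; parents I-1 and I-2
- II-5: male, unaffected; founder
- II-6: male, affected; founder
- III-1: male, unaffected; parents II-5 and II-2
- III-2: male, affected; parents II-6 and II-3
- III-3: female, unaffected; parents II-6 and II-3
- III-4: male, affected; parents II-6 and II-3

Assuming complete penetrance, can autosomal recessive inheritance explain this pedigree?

Yes

A consistent assignment under autosomal recessive exists: I-1 pp, I-2 Pp, II-1 pp, II-2 Pp, II-3 Pp, II-4 pp, II-5 PP, II-6 pp, III-1 PP, III-2 pp, III-3 Pp, III-4 pp.
In this assignment every recorded phenotype matches its genotype and every non-founder's genotype is obtainable from its parents' genotypes, so the pedigree is consistent.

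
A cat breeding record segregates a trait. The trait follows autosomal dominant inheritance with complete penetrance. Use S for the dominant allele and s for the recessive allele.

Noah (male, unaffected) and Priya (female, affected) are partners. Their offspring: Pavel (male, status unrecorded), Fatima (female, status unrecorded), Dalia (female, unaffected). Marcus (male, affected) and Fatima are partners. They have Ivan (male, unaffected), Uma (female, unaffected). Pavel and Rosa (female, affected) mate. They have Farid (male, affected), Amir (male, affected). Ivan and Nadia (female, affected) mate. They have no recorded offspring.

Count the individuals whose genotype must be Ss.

2

Obligate heterozygotes: Priya is affected so carries S and passed s to Dalia (ss), so Priya is Ss; Marcus is affected so carries S and passed s to Ivan (ss), so Marcus is Ss.
Every other individual is either homozygous by phenotype or has at least one consistent homozygous assignment, so the count is 2.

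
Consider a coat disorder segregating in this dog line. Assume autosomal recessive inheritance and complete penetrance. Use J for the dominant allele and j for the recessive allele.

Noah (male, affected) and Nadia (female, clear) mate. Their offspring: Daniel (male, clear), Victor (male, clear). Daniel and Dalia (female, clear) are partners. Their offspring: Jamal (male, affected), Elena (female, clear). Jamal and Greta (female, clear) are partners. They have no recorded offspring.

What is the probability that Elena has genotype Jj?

Daniel is clear so carries J and received j from Noah (jj), so Daniel is Jj.
Dalia is clear so carries J and passed j to Jamal (jj), so Dalia is Jj.
Their cross gives offspring ratios 1/4 JJ : 1/2 Jj : 1/4 jj. Conditioning on Elena being clear, P(Jj) = 1/2 / 3/4 = 2/3.

2/3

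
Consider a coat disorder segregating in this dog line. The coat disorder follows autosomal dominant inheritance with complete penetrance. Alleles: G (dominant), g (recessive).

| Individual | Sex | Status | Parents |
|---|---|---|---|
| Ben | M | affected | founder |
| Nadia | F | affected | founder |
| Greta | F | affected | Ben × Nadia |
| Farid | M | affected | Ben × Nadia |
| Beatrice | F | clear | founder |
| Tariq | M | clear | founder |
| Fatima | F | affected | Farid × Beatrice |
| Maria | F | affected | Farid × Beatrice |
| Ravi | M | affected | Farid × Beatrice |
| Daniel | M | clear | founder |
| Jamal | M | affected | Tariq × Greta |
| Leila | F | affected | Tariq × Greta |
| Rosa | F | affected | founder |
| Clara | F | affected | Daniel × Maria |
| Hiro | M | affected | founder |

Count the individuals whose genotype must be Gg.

Obligate heterozygotes: Fatima is affected so carries G and received g from Beatrice (gg), so Fatima is Gg; Maria is affected so carries G and received g from Beatrice (gg), so Maria is Gg; Ravi is affected so carries G and received g from Beatrice (gg), so Ravi is Gg; Jamal is affected so carries G and received g from Tariq (gg), so Jamal is Gg; Leila is affected so carries G and received g from Tariq (gg), so Leila is Gg; Clara is affected so carries G and received g from Daniel (gg), so Clara is Gg.
Every other individual is either homozygous by phenotype or has at least one consistent homozygous assignment, so the count is 6.

6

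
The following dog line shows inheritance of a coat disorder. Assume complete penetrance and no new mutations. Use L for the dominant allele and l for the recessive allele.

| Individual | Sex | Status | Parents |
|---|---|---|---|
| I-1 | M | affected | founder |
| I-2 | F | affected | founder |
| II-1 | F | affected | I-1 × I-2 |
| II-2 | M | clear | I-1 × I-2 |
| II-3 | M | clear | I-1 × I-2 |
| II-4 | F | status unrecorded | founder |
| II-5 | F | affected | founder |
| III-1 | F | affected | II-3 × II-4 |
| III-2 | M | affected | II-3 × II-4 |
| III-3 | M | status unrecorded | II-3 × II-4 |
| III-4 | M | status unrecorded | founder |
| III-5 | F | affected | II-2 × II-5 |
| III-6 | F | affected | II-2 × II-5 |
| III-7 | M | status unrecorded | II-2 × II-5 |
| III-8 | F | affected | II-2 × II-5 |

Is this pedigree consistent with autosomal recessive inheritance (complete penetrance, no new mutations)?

No

Under autosomal recessive, II-2 (clear, male) cannot arise from I-1 (affected) × I-2 (affected).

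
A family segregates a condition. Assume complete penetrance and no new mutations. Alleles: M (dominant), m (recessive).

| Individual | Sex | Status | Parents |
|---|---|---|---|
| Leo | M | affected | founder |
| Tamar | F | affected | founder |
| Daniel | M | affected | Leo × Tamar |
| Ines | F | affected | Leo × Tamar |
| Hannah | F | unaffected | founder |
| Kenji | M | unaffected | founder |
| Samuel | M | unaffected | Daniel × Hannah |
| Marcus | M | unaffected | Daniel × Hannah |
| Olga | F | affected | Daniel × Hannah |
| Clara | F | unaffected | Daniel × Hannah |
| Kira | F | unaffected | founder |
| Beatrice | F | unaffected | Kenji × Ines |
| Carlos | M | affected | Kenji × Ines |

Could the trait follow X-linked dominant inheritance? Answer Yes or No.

No

Under X-linked dominant, Clara (unaffected, female) cannot arise from Daniel (affected) × Hannah (unaffected).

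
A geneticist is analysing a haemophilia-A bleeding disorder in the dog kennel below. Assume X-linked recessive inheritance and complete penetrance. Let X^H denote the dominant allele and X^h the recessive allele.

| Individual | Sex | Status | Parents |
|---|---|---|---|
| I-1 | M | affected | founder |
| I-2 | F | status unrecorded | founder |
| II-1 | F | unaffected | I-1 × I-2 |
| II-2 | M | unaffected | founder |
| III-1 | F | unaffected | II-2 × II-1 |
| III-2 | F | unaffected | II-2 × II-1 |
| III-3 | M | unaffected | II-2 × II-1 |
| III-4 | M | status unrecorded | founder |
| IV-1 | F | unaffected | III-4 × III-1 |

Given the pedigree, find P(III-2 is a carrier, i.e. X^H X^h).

II-2 is unaffected, so II-2 is X^H Y.
II-1 is unaffected so carries H and received h from I-1 (X^h Y), so II-1 is X^H X^h.
Their cross gives offspring ratios 1/2 X^H X^H : 1/2 X^H X^h. Conditioning on III-2 being unaffected, P(X^H X^h) = 1/2 / 1 = 1/2.

1/2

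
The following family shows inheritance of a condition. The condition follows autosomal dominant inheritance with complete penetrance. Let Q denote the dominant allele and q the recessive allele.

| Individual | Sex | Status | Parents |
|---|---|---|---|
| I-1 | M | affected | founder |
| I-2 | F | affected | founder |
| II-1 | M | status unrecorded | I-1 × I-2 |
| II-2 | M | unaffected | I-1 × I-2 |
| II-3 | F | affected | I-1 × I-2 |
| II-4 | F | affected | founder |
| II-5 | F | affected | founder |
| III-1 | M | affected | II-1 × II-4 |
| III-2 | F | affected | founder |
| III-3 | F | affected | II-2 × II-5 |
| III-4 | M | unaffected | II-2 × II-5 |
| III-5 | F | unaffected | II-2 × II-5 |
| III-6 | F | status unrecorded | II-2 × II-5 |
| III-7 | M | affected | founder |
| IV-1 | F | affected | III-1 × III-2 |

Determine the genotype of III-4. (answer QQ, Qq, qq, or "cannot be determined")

III-4 is unaffected, so III-4 is qq.

qq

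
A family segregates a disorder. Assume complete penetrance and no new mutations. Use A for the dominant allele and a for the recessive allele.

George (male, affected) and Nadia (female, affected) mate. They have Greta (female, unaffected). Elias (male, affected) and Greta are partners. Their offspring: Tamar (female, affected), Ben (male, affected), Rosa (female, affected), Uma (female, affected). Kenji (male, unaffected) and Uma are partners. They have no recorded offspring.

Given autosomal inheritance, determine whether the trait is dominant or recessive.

dominant

George and Nadia are both affected yet have an unaffected child Greta. Under a recessive model two affected parents are homozygous and every child would be affected, so the trait cannot be recessive.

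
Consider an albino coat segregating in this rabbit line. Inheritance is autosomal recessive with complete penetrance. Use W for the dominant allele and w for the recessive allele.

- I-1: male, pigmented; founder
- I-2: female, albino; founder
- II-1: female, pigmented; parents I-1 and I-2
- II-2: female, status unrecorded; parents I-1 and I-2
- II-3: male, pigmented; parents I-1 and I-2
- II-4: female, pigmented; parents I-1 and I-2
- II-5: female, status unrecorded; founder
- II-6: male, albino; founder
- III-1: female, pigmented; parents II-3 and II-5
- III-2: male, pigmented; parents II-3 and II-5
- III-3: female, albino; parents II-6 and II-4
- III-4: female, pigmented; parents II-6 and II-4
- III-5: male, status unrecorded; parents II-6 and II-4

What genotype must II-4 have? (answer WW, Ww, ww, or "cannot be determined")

From phenotype alone, II-4 is WW or Ww.
II-4 is pigmented so carries W and received w from I-2 (ww), so II-4 is Ww.

Ww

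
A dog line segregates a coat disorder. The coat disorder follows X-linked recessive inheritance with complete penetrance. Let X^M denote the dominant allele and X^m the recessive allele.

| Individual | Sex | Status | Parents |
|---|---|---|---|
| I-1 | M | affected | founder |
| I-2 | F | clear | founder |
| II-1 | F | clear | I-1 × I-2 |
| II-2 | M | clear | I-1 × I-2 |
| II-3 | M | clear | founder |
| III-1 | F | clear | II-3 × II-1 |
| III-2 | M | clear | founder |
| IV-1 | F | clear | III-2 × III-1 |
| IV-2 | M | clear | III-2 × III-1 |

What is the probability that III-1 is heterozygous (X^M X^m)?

1/3

II-3 is clear, so II-3 is X^M Y.
II-1 is clear so carries M and received m from I-1 (X^m Y), so II-1 is X^M X^m.
Their cross gives offspring ratios 1/2 X^M X^M : 1/2 X^M X^m. Conditioning on III-1 being clear, P(X^M X^m) = 1/2 / 1 = 1/2 before taking III-1's own offspring into account.
III-2 is clear, so III-2 is X^M Y.
Now use III-1's offspring. Probability of each recorded status — clear son IV-2: 1/2 if III-1 is X^M X^m, 1 if X^M X^M. (IV-1: equally likely either way, so uninformative.)
Bayes: P(X^M X^m) = 1/2·1/2 / (1/2·1/2 + 1/2·1) = 1/3.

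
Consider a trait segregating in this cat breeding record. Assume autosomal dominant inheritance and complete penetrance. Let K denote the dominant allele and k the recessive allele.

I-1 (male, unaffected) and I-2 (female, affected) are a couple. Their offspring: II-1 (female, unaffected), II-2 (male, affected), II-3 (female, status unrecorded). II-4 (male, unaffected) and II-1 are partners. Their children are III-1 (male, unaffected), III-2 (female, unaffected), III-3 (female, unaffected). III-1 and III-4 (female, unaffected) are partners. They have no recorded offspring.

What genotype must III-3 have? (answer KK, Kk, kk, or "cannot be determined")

kk

III-3 is unaffected, so III-3 is kk.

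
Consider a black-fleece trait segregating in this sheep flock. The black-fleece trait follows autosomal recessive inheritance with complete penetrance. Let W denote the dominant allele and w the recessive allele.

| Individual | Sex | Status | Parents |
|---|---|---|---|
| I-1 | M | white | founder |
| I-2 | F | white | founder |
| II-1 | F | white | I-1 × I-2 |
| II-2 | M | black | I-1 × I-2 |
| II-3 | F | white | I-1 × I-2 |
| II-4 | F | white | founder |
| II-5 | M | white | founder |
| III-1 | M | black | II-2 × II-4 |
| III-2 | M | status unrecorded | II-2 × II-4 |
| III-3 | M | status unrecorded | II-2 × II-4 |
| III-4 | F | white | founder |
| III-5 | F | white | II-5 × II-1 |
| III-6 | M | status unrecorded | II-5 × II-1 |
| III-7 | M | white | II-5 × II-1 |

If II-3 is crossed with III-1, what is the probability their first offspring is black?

1/3

I-1 is white so carries W and passed w to II-2 (ww), so I-1 is Ww.
I-2 is white so carries W and passed w to II-2 (ww), so I-2 is Ww.
II-3 is a white offspring of I-1 (Ww) × I-2 (Ww), whose cross gives 1/4 WW : 1/2 Ww : 1/4 ww; conditioning on being white, II-3 is WW with probability 1/3, Ww with probability 2/3.
III-1 is black, so III-1 is ww.
Summing over parental genotype combinations, P(offspring is black) = 2/3·1/2 = 1/3.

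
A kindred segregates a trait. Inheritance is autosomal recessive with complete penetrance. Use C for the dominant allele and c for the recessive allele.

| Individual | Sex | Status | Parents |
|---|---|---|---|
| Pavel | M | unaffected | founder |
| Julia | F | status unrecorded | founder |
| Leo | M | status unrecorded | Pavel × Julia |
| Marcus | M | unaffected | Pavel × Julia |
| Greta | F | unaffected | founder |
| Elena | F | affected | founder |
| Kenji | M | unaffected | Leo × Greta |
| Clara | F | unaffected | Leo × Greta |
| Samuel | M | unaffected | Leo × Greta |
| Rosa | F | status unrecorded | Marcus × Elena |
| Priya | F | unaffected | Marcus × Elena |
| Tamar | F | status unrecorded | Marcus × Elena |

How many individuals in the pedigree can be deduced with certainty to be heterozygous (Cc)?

1

Obligate heterozygotes: Priya is unaffected so carries C and received c from Elena (cc), so Priya is Cc.
Every other individual is either homozygous by phenotype or has at least one consistent homozygous assignment, so the count is 1.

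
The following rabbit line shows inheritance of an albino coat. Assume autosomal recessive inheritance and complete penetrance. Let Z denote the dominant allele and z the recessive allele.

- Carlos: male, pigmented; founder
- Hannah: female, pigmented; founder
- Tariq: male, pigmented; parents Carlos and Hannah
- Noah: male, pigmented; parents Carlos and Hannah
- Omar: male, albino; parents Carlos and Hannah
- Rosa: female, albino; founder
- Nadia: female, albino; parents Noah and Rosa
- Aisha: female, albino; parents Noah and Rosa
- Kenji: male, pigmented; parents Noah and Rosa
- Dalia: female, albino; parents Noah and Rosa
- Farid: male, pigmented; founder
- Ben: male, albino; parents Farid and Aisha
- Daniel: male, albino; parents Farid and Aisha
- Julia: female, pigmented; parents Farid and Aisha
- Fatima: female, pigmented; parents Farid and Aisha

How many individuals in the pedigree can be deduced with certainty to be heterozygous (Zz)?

Obligate heterozygotes: Carlos is pigmented so carries Z and passed z to Omar (zz), so Carlos is Zz; Hannah is pigmented so carries Z and passed z to Omar (zz), so Hannah is Zz; Noah is pigmented so carries Z and passed z to Nadia (zz), so Noah is Zz; Kenji is pigmented so carries Z and received z from Rosa (zz), so Kenji is Zz; Farid is pigmented so carries Z and passed z to Ben (zz), so Farid is Zz; Julia is pigmented so carries Z and received z from Aisha (zz), so Julia is Zz; Fatima is pigmented so carries Z and received z from Aisha (zz), so Fatima is Zz.
Every other individual is either homozygous by phenotype or has at least one consistent homozygous assignment, so the count is 7.

7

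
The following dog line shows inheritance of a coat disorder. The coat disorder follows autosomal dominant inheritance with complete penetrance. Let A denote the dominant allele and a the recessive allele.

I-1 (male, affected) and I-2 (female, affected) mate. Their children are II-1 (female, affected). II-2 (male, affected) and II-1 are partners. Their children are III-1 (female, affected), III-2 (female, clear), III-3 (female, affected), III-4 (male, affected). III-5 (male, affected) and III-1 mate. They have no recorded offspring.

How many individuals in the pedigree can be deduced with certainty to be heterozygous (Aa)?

2

Obligate heterozygotes: II-1 is affected so carries A and passed a to III-2 (aa), so II-1 is Aa; II-2 is affected so carries A and passed a to III-2 (aa), so II-2 is Aa.
Every other individual is either homozygous by phenotype or has at least one consistent homozygous assignment, so the count is 2.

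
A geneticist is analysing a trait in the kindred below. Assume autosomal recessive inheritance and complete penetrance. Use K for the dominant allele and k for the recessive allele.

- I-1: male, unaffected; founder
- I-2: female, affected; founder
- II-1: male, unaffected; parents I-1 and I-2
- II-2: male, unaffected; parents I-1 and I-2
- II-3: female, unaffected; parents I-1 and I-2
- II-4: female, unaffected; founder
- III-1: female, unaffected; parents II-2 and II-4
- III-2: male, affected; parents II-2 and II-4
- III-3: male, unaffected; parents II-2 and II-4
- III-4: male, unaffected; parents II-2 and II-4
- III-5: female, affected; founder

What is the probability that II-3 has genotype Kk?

1

II-3 is unaffected so carries K and received k from I-2 (kk), so II-3 is Kk, giving P(Kk) = 1.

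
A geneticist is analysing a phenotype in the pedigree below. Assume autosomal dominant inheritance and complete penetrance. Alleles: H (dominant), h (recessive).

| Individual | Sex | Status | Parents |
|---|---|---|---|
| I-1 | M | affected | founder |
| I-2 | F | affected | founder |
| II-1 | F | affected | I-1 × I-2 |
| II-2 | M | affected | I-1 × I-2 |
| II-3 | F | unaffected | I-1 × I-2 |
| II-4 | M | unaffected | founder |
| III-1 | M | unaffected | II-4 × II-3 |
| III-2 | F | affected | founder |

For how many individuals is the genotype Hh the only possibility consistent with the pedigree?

2

Obligate heterozygotes: I-1 is affected so carries H and passed h to II-3 (hh), so I-1 is Hh; I-2 is affected so carries H and passed h to II-3 (hh), so I-2 is Hh.
Every other individual is either homozygous by phenotype or has at least one consistent homozygous assignment, so the count is 2.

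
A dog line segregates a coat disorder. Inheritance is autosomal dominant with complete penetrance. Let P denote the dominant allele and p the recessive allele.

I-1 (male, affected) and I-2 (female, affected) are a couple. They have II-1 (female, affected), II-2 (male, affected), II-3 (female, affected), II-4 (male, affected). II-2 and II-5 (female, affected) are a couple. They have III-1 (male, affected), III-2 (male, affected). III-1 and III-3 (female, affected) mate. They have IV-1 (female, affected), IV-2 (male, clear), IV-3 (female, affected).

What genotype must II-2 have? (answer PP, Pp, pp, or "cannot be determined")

cannot be determined

II-2's phenotype allows PP or Pp, and no parent or child forces a single allele at both positions; consistent genotype assignments exist with II-2 as PP or Pp.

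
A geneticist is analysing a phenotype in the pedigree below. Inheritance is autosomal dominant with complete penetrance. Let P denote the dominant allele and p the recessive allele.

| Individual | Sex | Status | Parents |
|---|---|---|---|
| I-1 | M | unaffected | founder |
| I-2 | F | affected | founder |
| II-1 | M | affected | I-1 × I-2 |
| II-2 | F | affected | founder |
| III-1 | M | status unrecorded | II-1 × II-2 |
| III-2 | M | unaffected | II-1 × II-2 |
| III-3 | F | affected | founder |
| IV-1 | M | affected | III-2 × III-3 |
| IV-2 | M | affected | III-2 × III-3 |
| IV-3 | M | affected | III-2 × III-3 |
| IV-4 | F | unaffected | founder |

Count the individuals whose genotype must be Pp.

Obligate heterozygotes: II-1 is affected so carries P and received p from I-1 (pp), so II-1 is Pp; II-2 is affected so carries P and passed p to III-2 (pp), so II-2 is Pp; IV-1 is affected so carries P and received p from III-2 (pp), so IV-1 is Pp; IV-2 is affected so carries P and received p from III-2 (pp), so IV-2 is Pp; IV-3 is affected so carries P and received p from III-2 (pp), so IV-3 is Pp.
Every other individual is either homozygous by phenotype or has at least one consistent homozygous assignment, so the count is 5.

5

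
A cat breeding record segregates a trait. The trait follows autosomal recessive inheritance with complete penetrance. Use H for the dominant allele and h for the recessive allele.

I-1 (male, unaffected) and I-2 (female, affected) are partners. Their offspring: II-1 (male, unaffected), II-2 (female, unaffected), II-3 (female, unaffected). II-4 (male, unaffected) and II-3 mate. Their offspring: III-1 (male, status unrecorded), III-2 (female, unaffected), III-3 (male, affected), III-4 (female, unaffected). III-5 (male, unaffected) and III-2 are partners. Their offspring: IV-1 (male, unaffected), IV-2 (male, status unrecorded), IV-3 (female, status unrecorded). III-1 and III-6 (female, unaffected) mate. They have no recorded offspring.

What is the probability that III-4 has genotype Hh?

II-4 is unaffected so carries H and passed h to III-3 (hh), so II-4 is Hh.
II-3 is unaffected so carries H and received h from I-2 (hh), so II-3 is Hh.
Their cross gives offspring ratios 1/4 HH : 1/2 Hh : 1/4 hh. Conditioning on III-4 being unaffected, P(Hh) = 1/2 / 3/4 = 2/3.

2/3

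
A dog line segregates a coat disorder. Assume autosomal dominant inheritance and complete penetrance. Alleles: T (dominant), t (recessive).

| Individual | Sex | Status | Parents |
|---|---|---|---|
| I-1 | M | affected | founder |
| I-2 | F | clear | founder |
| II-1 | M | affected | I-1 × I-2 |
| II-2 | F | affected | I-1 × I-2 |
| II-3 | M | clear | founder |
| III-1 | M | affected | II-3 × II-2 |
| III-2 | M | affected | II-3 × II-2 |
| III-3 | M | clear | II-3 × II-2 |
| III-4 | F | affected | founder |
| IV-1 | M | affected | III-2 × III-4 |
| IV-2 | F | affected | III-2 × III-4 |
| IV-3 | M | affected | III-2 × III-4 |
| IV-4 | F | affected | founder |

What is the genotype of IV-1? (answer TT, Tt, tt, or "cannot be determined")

IV-1's phenotype allows TT or Tt, and no parent or child forces a single allele at both positions; consistent genotype assignments exist with IV-1 as TT or Tt.

cannot be determined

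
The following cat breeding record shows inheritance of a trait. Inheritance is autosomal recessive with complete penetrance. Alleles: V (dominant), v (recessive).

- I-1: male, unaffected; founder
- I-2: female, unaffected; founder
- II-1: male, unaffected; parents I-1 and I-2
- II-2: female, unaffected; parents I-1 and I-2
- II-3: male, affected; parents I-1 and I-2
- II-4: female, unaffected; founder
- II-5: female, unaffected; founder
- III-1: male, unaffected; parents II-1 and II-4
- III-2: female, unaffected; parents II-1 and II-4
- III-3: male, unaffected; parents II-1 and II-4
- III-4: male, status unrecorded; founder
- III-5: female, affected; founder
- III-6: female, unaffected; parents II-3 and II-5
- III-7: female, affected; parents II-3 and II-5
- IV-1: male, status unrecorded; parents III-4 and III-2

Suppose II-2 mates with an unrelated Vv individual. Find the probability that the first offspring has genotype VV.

1/3

I-1 is unaffected so carries V and passed v to II-3 (vv), so I-1 is Vv.
I-2 is unaffected so carries V and passed v to II-3 (vv), so I-2 is Vv.
II-2 is an unaffected offspring of I-1 (Vv) × I-2 (Vv), whose cross gives 1/4 VV : 1/2 Vv : 1/4 vv; conditioning on being unaffected, II-2 is VV with probability 1/3, Vv with probability 2/3.
Summing over parental genotype combinations, P(offspring has genotype VV) = 1/3·1/2 + 2/3·1/4 = 1/3.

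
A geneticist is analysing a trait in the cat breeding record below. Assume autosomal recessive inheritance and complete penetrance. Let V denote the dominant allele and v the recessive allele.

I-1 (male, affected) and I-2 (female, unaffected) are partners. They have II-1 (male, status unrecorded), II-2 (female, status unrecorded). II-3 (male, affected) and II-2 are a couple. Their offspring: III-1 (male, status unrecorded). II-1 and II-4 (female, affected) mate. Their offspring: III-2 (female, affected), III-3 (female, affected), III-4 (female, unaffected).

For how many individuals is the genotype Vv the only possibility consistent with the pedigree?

Obligate heterozygotes: II-1 passed V to III-4 (Vv, whose v came from II-4) and received v from I-1 (vv), so II-1 is Vv; III-4 is unaffected so carries V and received v from II-4 (vv), so III-4 is Vv.
Every other individual is either homozygous by phenotype or has at least one consistent homozygous assignment, so the count is 2.

2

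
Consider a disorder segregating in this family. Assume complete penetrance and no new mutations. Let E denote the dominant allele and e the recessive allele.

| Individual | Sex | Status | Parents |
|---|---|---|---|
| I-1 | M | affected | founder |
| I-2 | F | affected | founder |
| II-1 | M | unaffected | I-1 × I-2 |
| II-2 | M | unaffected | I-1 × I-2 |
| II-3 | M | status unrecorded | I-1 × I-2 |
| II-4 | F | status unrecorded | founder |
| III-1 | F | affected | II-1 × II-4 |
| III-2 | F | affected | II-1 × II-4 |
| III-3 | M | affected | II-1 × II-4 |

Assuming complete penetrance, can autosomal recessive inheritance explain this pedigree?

No

Under autosomal recessive, II-1 (unaffected, male) cannot arise from I-1 (affected) × I-2 (affected).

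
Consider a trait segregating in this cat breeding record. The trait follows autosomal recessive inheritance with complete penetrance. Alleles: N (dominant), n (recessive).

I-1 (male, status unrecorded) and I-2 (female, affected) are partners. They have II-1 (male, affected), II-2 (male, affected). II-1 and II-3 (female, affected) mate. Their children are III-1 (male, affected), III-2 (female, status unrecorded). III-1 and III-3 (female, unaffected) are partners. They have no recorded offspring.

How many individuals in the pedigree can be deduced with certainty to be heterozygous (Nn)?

0

No individual's genotype is forced to Nn by the pedigree, so the count is 0.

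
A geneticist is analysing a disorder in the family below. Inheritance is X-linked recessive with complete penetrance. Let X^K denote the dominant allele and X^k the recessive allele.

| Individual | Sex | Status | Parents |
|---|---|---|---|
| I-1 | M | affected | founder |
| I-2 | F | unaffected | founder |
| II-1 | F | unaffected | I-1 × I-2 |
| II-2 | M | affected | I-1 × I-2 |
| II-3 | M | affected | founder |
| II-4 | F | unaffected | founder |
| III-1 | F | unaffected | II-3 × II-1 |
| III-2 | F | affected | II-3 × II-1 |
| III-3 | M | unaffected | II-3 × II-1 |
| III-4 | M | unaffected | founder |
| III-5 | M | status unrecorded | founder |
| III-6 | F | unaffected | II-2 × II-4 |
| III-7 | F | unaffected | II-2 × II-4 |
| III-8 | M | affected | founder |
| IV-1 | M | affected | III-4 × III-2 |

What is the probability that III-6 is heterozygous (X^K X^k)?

1

III-6 is unaffected so carries K and received k from II-2 (X^k Y), so III-6 is X^K X^k, giving P(X^K X^k) = 1.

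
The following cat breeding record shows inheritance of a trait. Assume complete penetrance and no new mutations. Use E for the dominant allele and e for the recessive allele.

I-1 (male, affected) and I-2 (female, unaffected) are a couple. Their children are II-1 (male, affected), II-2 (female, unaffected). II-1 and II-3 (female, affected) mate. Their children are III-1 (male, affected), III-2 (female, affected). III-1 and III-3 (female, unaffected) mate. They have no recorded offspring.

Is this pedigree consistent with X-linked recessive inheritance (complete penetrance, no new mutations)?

Yes

A consistent assignment under X-linked recessive exists: I-1 X^e Y, I-2 X^E X^e, II-1 X^e Y, II-2 X^E X^e, II-3 X^e X^e, III-1 X^e Y, III-2 X^e X^e, III-3 X^E X^E.
In this assignment every recorded phenotype matches its genotype and every non-founder's genotype is obtainable from its parents' genotypes, so the pedigree is consistent.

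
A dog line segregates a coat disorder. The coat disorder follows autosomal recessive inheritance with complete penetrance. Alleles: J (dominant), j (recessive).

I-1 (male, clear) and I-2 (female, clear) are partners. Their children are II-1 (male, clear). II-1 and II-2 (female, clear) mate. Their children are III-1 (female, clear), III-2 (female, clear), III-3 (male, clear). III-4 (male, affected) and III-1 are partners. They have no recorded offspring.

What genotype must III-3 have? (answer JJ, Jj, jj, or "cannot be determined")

III-3's phenotype allows JJ or Jj, and no parent or child forces a single allele at both positions; consistent genotype assignments exist with III-3 as JJ or Jj.

cannot be determined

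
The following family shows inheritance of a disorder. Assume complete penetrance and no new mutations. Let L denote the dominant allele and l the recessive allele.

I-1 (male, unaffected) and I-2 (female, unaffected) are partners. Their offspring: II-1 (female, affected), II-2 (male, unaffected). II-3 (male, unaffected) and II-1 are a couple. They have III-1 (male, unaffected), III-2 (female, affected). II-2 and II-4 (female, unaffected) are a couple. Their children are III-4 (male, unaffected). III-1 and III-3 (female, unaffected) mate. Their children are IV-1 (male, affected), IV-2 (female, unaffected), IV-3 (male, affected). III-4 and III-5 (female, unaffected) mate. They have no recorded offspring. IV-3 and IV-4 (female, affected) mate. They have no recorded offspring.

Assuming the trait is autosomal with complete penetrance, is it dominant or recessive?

recessive

I-1 and I-2 are both unaffected yet have an affected child II-1. Under dominance, an affected child requires at least one affected parent, so the trait cannot be dominant.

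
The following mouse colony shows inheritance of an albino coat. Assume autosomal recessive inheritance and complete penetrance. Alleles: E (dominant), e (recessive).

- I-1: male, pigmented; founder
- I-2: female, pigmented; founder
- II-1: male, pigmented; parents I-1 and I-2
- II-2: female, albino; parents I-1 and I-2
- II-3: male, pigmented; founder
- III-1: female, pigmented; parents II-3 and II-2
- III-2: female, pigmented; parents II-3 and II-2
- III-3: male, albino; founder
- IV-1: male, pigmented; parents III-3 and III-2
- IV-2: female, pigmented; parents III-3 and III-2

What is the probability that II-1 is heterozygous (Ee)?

2/3

I-1 is pigmented so carries E and passed e to II-2 (ee), so I-1 is Ee.
I-2 is pigmented so carries E and passed e to II-2 (ee), so I-2 is Ee.
Their cross gives offspring ratios 1/4 EE : 1/2 Ee : 1/4 ee. Conditioning on II-1 being pigmented, P(Ee) = 1/2 / 3/4 = 2/3.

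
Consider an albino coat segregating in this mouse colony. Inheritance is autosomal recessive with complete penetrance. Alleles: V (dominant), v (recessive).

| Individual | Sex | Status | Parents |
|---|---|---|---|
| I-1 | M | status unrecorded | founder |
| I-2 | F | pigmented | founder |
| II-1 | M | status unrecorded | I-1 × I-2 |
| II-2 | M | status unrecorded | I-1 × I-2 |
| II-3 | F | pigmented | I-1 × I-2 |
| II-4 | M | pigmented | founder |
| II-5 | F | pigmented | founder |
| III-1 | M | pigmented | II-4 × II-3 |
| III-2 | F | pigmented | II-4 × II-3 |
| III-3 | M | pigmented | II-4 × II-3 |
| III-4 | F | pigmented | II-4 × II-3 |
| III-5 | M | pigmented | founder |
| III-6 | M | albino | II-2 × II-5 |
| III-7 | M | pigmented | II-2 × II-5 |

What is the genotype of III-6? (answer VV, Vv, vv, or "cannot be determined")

vv

III-6 is albino, so III-6 is vv.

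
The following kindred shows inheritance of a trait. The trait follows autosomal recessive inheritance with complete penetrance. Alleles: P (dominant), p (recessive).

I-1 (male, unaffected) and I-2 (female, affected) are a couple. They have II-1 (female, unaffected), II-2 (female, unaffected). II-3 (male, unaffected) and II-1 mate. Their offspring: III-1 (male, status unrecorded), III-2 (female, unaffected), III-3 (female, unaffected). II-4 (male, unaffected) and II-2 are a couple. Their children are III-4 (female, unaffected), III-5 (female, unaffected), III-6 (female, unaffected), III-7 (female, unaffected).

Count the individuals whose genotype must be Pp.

Obligate heterozygotes: II-1 is unaffected so carries P and received p from I-2 (pp), so II-1 is Pp; II-2 is unaffected so carries P and received p from I-2 (pp), so II-2 is Pp.
Every other individual is either homozygous by phenotype or has at least one consistent homozygous assignment, so the count is 2.

2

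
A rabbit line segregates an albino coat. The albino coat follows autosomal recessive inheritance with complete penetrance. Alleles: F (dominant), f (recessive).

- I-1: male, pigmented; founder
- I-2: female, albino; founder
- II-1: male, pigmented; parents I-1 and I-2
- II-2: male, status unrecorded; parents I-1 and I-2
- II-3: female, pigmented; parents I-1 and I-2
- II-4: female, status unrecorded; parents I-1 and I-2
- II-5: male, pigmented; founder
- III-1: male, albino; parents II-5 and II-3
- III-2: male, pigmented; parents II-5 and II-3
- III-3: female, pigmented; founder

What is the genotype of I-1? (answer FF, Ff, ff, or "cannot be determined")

I-1's phenotype allows FF or Ff, and no parent or child forces a single allele at both positions; consistent genotype assignments exist with I-1 as FF or Ff.

cannot be determined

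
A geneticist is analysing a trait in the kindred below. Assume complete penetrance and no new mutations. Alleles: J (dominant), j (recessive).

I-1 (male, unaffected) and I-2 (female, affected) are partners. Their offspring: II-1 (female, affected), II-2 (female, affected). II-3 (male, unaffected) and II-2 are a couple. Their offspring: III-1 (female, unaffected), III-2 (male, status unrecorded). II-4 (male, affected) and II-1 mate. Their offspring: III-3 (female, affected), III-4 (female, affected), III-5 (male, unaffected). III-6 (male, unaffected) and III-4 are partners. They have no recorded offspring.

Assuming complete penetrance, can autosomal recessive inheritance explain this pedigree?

Under autosomal recessive, III-5 (unaffected, male) cannot arise from II-4 (affected) × II-1 (affected).

No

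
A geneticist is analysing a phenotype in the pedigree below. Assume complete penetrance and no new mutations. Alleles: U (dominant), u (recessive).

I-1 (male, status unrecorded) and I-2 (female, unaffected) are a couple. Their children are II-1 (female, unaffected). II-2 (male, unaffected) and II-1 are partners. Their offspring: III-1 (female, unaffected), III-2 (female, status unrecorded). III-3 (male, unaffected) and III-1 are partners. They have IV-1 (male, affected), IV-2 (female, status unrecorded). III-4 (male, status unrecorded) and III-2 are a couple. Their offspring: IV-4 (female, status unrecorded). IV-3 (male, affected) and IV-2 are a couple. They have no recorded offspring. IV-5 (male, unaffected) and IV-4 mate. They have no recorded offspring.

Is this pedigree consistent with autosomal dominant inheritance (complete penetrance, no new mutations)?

Under autosomal dominant, IV-1 (affected, male) cannot arise from III-3 (unaffected) × III-1 (unaffected).

No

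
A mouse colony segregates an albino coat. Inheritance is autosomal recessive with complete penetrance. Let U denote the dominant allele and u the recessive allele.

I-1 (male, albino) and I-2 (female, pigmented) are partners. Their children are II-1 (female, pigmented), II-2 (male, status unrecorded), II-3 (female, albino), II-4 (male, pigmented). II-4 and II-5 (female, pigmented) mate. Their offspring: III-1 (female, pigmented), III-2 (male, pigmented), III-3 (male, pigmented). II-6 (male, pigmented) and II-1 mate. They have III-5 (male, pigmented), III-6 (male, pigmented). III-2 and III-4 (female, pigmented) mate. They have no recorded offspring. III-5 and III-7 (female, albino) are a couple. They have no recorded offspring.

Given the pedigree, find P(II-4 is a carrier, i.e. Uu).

II-4 is pigmented so carries U and received u from I-1 (uu), so II-4 is Uu, giving P(Uu) = 1.

1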